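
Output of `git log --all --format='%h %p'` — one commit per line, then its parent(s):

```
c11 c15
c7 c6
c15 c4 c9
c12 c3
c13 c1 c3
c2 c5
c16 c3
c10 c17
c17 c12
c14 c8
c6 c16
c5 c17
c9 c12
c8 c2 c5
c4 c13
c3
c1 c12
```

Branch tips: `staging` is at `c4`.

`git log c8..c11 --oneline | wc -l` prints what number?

6

Reachable from c11: {c1, c11, c12, c13, c15, c3, c4, c9}.
Reachable from c8: {c12, c17, c2, c3, c5, c8}.
In c11's history but not c8's: {c1, c11, c13, c15, c4, c9} — 6 commits.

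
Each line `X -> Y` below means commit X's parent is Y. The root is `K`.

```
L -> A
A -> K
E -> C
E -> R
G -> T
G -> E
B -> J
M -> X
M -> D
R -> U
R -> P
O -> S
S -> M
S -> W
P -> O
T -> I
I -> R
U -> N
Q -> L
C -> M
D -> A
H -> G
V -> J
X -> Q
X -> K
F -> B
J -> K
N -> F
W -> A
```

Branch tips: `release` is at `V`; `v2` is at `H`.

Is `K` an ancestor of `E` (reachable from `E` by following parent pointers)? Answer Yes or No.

Ancestors of E (commits reachable by following parents): {A, B, C, D, E, F, J, K, L, M, N, O, P, Q, R, S, U, W, X}.
K is in that set, so it is an ancestor of E.

Yes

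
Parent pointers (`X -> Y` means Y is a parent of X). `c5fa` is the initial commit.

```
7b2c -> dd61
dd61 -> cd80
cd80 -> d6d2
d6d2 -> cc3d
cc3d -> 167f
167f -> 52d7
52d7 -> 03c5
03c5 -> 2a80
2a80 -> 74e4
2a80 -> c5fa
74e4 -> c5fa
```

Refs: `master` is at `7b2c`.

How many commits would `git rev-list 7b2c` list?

Walking parent pointers from 7b2c: reachable set = {03c5, 167f, 2a80, 52d7, 74e4, 7b2c, c5fa, cc3d, cd80, d6d2, dd61}.
That is 11 commits.

11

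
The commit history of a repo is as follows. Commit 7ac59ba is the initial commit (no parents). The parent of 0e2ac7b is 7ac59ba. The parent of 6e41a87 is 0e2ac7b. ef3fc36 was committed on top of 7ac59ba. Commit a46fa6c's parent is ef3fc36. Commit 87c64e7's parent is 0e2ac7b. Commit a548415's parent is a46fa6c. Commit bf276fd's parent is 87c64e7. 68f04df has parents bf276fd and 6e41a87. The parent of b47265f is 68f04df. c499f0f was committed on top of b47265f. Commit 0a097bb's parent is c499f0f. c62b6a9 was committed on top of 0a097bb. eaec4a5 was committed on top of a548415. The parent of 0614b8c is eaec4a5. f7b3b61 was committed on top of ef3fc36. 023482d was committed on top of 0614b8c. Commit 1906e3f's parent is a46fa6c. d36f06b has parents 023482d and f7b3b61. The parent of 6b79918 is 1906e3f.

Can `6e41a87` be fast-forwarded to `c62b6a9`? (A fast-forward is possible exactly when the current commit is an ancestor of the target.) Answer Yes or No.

Yes

A fast-forward from 6e41a87 to c62b6a9 is possible iff 6e41a87 is an ancestor of c62b6a9.
Ancestors of c62b6a9: {0a097bb, 0e2ac7b, 68f04df, 6e41a87, 7ac59ba, 87c64e7, b47265f, bf276fd, c499f0f, c62b6a9}.
6e41a87 is among them, so fast-forward is possible.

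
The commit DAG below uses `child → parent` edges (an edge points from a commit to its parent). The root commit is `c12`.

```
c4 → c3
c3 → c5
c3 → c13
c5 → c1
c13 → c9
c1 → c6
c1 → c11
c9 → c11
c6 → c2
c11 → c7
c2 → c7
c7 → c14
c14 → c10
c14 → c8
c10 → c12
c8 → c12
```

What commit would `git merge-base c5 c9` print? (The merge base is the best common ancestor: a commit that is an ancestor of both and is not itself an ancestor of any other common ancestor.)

c11

Ancestors of c5: {c1, c10, c11, c12, c14, c2, c5, c6, c7, c8}.
Ancestors of c9: {c10, c11, c12, c14, c7, c8, c9}.
Common ancestors: {c10, c11, c12, c14, c7, c8}.
Among these, c11 is not an ancestor of any other common ancestor — it is the merge base.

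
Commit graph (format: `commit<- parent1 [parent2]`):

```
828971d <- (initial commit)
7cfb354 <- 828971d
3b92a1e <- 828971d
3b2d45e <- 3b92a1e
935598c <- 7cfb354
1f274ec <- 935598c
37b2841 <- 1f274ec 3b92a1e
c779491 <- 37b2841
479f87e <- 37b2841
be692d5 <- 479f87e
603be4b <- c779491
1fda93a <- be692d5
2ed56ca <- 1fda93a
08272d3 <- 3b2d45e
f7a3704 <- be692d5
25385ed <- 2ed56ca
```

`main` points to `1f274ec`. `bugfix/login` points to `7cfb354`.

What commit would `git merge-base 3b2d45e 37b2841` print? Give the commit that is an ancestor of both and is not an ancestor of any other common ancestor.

Ancestors of 3b2d45e: {3b2d45e, 3b92a1e, 828971d}.
Ancestors of 37b2841: {1f274ec, 37b2841, 3b92a1e, 7cfb354, 828971d, 935598c}.
Common ancestors: {3b92a1e, 828971d}.
Among these, 3b92a1e is not an ancestor of any other common ancestor — it is the merge base.

3b92a1e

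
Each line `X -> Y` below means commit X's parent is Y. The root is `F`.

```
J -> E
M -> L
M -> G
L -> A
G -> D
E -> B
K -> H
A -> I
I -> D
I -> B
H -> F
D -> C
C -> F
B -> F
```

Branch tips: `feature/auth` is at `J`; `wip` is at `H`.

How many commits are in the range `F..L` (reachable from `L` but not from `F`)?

6

Reachable from L: {A, B, C, D, F, I, L}.
Reachable from F: {F}.
In L's history but not F's: {A, B, C, D, I, L} — 6 commits.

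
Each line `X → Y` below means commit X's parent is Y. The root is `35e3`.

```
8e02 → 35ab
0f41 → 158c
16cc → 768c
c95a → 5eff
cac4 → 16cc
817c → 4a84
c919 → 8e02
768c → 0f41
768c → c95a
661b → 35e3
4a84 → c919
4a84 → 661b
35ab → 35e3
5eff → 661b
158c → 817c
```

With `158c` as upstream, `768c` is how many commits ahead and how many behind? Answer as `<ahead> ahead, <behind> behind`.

Reachable from 768c: {0f41, 158c, 35ab, 35e3, 4a84, 5eff, 661b, 768c, 817c, 8e02, c919, c95a}.
Reachable from 158c: {158c, 35ab, 35e3, 4a84, 661b, 817c, 8e02, c919}.
Only in 768c's history (ahead): {0f41, 5eff, 768c, c95a} — 4.
Only in 158c's history (behind): {} — 0.

4 ahead, 0 behind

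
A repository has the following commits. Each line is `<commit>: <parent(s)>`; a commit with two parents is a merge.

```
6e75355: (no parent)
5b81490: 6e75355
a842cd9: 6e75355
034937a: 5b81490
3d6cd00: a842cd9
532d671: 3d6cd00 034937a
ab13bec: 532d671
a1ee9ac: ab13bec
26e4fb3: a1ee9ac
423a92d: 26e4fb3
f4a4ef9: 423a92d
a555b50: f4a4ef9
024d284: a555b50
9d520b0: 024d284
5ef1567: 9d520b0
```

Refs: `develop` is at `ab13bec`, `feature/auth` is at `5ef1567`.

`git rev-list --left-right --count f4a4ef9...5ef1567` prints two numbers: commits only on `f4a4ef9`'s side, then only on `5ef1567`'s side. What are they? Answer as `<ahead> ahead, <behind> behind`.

Reachable from f4a4ef9: {034937a, 26e4fb3, 3d6cd00, 423a92d, 532d671, 5b81490, 6e75355, a1ee9ac, a842cd9, ab13bec, f4a4ef9}.
Reachable from 5ef1567: {024d284, 034937a, 26e4fb3, 3d6cd00, 423a92d, 532d671, 5b81490, 5ef1567, 6e75355, 9d520b0, a1ee9ac, a555b50, a842cd9, ab13bec, f4a4ef9}.
Only in f4a4ef9's history (ahead): {} — 0.
Only in 5ef1567's history (behind): {024d284, 5ef1567, 9d520b0, a555b50} — 4.

0 ahead, 4 behind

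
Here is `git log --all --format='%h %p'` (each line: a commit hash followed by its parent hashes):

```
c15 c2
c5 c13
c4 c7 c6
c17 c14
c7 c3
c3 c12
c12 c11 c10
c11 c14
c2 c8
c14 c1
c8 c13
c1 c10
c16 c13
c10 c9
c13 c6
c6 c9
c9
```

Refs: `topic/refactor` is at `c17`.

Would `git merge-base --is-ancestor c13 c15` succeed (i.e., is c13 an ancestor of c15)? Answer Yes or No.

Ancestors of c15 (commits reachable by following parents): {c13, c15, c2, c6, c8, c9}.
c13 is in that set, so it is an ancestor of c15.

Yes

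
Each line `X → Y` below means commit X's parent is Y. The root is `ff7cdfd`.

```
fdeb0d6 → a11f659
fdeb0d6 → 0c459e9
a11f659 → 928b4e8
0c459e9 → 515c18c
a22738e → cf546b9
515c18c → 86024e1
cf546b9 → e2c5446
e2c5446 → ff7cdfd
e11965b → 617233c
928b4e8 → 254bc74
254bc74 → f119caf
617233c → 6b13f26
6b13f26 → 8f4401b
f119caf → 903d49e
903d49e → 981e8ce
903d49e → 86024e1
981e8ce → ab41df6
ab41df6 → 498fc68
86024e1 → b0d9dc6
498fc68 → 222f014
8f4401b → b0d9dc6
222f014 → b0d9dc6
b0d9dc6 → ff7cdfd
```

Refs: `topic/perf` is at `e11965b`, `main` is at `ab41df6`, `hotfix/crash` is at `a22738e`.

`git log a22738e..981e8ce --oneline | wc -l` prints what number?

Reachable from 981e8ce: {222f014, 498fc68, 981e8ce, ab41df6, b0d9dc6, ff7cdfd}.
Reachable from a22738e: {a22738e, cf546b9, e2c5446, ff7cdfd}.
In 981e8ce's history but not a22738e's: {222f014, 498fc68, 981e8ce, ab41df6, b0d9dc6} — 5 commits.

5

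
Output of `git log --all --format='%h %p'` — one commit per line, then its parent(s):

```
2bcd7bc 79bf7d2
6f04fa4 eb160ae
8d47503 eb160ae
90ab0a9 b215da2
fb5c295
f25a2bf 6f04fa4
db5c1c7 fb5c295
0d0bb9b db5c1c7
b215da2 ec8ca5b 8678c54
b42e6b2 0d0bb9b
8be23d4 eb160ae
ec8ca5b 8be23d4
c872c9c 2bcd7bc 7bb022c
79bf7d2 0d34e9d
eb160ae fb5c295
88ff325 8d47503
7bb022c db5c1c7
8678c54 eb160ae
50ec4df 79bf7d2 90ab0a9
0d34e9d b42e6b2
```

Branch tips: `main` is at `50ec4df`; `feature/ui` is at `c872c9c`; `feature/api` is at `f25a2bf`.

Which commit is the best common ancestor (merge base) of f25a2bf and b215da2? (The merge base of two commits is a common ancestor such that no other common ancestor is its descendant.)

eb160ae

Ancestors of f25a2bf: {6f04fa4, eb160ae, f25a2bf, fb5c295}.
Ancestors of b215da2: {8678c54, 8be23d4, b215da2, eb160ae, ec8ca5b, fb5c295}.
Common ancestors: {eb160ae, fb5c295}.
Among these, eb160ae is not an ancestor of any other common ancestor — it is the merge base.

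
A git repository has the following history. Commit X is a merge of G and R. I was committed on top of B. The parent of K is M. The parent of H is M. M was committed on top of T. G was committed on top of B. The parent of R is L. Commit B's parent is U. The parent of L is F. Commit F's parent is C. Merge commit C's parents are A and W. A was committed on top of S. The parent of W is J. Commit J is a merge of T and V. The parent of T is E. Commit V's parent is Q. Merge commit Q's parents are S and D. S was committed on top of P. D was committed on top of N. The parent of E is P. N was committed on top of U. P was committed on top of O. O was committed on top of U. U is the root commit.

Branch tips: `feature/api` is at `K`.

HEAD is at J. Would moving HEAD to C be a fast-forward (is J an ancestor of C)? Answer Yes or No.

Yes

A fast-forward from J to C is possible iff J is an ancestor of C.
Ancestors of C: {A, C, D, E, J, N, O, P, Q, S, T, U, V, W}.
J is among them, so fast-forward is possible.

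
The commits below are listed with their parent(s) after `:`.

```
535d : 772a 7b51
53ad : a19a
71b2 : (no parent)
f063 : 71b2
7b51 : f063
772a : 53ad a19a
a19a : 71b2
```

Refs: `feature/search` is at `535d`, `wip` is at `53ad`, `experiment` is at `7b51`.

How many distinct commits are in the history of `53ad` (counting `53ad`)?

3

Walking parent pointers from 53ad: reachable set = {53ad, 71b2, a19a}.
That is 3 commits.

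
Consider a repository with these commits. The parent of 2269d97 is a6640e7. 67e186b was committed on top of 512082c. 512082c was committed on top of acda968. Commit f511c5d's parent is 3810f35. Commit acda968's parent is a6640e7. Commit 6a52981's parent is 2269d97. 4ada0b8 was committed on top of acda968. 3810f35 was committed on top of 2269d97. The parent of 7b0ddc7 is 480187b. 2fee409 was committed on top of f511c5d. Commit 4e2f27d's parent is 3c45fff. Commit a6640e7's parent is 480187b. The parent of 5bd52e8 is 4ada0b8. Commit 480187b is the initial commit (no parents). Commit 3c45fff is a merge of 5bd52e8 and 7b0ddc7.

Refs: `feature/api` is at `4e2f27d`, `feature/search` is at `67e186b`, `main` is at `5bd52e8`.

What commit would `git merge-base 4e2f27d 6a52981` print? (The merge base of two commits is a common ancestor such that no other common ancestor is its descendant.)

Ancestors of 4e2f27d: {3c45fff, 480187b, 4ada0b8, 4e2f27d, 5bd52e8, 7b0ddc7, a6640e7, acda968}.
Ancestors of 6a52981: {2269d97, 480187b, 6a52981, a6640e7}.
Common ancestors: {480187b, a6640e7}.
Among these, a6640e7 is not an ancestor of any other common ancestor — it is the merge base.

a6640e7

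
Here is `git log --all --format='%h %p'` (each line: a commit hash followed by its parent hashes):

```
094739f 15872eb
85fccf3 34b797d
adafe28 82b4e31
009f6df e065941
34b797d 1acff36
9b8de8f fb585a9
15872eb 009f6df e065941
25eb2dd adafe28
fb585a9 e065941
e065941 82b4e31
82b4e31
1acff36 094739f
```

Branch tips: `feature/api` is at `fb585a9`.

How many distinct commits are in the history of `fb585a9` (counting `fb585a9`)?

Walking parent pointers from fb585a9: reachable set = {82b4e31, e065941, fb585a9}.
That is 3 commits.

3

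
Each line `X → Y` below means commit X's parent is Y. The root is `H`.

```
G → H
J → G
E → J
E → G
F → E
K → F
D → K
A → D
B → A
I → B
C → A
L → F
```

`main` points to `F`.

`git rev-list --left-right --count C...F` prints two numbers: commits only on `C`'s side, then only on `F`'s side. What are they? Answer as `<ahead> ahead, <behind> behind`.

4 ahead, 0 behind

Reachable from C: {A, C, D, E, F, G, H, J, K}.
Reachable from F: {E, F, G, H, J}.
Only in C's history (ahead): {A, C, D, K} — 4.
Only in F's history (behind): {} — 0.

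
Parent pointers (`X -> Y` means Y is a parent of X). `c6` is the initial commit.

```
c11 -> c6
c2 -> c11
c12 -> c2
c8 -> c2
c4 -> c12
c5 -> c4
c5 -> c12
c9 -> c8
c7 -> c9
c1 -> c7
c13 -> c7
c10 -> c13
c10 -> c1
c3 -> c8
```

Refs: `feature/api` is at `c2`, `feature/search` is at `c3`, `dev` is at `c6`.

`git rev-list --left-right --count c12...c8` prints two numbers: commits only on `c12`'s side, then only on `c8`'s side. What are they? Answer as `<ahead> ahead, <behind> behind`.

Reachable from c12: {c11, c12, c2, c6}.
Reachable from c8: {c11, c2, c6, c8}.
Only in c12's history (ahead): {c12} — 1.
Only in c8's history (behind): {c8} — 1.

1 ahead, 1 behind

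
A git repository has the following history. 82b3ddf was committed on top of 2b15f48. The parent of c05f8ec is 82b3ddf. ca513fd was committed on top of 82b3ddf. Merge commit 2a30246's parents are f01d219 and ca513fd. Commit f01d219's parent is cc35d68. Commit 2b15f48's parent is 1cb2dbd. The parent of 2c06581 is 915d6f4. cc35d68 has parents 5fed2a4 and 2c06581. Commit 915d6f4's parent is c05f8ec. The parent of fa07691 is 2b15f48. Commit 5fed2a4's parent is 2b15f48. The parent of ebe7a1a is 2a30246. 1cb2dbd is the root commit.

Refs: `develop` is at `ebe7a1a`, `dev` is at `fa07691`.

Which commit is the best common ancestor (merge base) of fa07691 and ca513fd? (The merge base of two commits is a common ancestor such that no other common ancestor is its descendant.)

2b15f48

Ancestors of fa07691: {1cb2dbd, 2b15f48, fa07691}.
Ancestors of ca513fd: {1cb2dbd, 2b15f48, 82b3ddf, ca513fd}.
Common ancestors: {1cb2dbd, 2b15f48}.
Among these, 2b15f48 is not an ancestor of any other common ancestor — it is the merge base.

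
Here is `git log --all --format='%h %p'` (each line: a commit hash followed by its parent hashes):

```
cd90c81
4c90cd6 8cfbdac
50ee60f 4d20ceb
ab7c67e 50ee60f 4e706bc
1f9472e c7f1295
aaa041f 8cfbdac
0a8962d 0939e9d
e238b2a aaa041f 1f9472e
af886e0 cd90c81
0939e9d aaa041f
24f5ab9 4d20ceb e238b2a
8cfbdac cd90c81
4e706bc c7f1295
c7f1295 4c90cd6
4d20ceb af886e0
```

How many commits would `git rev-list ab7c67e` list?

Walking parent pointers from ab7c67e: reachable set = {4c90cd6, 4d20ceb, 4e706bc, 50ee60f, 8cfbdac, ab7c67e, af886e0, c7f1295, cd90c81}.
That is 9 commits.

9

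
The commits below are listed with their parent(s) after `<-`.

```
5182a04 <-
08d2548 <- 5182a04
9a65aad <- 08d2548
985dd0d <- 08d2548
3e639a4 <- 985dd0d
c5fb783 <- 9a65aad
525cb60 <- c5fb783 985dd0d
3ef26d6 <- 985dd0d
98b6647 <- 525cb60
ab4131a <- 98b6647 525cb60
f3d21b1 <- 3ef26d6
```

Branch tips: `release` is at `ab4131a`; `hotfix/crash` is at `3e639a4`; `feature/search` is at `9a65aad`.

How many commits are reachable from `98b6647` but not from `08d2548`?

5

Reachable from 98b6647: {08d2548, 5182a04, 525cb60, 985dd0d, 98b6647, 9a65aad, c5fb783}.
Reachable from 08d2548: {08d2548, 5182a04}.
In 98b6647's history but not 08d2548's: {525cb60, 985dd0d, 98b6647, 9a65aad, c5fb783} — 5 commits.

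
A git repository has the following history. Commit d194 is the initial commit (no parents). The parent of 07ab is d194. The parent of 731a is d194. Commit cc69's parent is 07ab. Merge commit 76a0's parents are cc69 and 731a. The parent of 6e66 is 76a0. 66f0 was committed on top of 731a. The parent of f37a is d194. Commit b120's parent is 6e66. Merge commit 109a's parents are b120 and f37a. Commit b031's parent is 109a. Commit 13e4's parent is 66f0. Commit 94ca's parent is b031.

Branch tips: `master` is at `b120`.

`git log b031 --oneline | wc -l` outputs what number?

10

Walking parent pointers from b031: reachable set = {07ab, 109a, 6e66, 731a, 76a0, b031, b120, cc69, d194, f37a}.
That is 10 commits.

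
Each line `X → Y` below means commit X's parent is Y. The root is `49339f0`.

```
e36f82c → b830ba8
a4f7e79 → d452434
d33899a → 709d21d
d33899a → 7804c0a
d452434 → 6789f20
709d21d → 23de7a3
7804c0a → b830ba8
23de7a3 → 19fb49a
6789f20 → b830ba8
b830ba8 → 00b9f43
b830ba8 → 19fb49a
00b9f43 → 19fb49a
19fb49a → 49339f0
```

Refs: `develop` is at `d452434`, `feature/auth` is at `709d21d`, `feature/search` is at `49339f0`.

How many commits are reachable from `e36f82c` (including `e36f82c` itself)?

Walking parent pointers from e36f82c: reachable set = {00b9f43, 19fb49a, 49339f0, b830ba8, e36f82c}.
That is 5 commits.

5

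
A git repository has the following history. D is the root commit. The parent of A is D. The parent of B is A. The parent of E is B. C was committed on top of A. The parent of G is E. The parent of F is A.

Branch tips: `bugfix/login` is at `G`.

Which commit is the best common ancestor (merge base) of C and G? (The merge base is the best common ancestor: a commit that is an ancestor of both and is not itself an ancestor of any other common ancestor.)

Ancestors of C: {A, C, D}.
Ancestors of G: {A, B, D, E, G}.
Common ancestors: {A, D}.
Among these, A is not an ancestor of any other common ancestor — it is the merge base.

A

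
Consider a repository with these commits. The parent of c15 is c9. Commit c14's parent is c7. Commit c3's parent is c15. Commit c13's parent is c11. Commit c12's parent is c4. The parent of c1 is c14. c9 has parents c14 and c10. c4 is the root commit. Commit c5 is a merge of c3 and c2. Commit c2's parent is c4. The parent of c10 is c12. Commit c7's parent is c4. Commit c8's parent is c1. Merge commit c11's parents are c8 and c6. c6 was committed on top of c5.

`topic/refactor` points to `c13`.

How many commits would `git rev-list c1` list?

4

Walking parent pointers from c1: reachable set = {c1, c14, c4, c7}.
That is 4 commits.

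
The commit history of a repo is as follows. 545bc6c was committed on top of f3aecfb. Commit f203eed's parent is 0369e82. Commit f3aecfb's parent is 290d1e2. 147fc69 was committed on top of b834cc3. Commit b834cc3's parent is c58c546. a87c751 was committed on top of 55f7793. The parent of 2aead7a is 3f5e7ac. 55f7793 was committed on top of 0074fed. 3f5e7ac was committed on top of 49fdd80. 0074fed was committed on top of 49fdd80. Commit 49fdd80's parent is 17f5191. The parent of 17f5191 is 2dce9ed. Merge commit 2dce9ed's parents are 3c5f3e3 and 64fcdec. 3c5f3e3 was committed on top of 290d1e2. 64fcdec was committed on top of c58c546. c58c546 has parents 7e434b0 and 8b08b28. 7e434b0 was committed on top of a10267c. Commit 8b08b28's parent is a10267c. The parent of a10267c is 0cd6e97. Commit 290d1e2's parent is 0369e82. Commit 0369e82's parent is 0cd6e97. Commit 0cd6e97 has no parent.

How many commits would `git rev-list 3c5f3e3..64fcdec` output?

Reachable from 64fcdec: {0cd6e97, 64fcdec, 7e434b0, 8b08b28, a10267c, c58c546}.
Reachable from 3c5f3e3: {0369e82, 0cd6e97, 290d1e2, 3c5f3e3}.
In 64fcdec's history but not 3c5f3e3's: {64fcdec, 7e434b0, 8b08b28, a10267c, c58c546} — 5 commits.

5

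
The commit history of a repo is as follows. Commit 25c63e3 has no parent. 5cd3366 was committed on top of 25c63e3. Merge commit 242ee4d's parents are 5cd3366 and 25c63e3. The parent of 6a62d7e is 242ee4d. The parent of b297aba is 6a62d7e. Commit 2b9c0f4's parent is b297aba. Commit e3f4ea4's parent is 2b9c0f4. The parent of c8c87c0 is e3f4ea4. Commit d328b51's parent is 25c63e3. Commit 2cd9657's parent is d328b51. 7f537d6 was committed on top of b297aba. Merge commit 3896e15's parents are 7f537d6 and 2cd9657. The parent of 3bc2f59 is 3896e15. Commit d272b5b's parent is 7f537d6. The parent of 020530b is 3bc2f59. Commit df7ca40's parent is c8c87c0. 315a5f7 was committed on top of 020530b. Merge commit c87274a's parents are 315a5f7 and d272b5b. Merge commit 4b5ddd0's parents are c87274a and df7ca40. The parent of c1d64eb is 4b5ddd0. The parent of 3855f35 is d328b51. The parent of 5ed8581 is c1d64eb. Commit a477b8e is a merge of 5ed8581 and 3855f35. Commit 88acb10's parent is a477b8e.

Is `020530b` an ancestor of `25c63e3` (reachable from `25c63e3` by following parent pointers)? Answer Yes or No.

Ancestors of 25c63e3: {25c63e3}.
020530b is not in that set, so it is not an ancestor of 25c63e3.

No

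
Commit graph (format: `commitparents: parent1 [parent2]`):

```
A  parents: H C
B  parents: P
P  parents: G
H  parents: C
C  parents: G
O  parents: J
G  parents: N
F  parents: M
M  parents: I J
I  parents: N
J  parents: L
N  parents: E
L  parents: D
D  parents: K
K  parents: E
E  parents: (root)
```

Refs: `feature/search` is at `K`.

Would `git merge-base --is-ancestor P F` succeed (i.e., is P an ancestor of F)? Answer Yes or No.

Ancestors of F: {D, E, F, I, J, K, L, M, N}.
P is not in that set, so it is not an ancestor of F.

No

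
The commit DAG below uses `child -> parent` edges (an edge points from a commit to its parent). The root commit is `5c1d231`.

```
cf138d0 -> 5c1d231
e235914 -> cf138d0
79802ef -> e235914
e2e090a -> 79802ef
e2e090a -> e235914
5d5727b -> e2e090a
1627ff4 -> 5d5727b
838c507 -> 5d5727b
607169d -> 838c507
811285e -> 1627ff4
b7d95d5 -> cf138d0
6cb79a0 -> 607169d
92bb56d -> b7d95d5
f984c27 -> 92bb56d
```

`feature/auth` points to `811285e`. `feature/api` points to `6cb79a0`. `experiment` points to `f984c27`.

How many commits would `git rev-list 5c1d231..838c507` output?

Reachable from 838c507: {5c1d231, 5d5727b, 79802ef, 838c507, cf138d0, e235914, e2e090a}.
Reachable from 5c1d231: {5c1d231}.
In 838c507's history but not 5c1d231's: {5d5727b, 79802ef, 838c507, cf138d0, e235914, e2e090a} — 6 commits.

6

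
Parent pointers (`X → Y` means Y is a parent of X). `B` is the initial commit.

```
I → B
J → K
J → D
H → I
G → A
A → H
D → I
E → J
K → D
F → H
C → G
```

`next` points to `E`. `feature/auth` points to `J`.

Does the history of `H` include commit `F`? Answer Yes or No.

Ancestors of H: {B, H, I}.
F is not in that set, so it is not an ancestor of H.

No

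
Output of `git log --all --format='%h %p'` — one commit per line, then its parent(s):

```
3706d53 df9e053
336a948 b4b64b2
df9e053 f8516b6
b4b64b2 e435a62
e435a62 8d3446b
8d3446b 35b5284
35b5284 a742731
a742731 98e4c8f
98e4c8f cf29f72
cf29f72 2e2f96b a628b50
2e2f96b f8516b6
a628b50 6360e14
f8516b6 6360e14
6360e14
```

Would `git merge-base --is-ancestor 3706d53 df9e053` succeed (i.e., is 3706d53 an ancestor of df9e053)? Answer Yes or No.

No

Ancestors of df9e053: {6360e14, df9e053, f8516b6}.
3706d53 is not in that set, so it is not an ancestor of df9e053.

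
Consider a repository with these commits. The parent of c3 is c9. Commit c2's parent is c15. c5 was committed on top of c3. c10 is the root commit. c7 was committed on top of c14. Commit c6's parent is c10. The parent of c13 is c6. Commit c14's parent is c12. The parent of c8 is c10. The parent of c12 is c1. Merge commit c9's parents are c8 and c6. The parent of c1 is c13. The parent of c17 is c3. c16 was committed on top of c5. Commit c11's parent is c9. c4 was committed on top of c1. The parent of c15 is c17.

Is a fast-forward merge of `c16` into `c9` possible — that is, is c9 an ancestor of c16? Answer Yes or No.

A fast-forward from c9 to c16 is possible iff c9 is an ancestor of c16.
Ancestors of c16: {c10, c16, c3, c5, c6, c8, c9}.
c9 is among them, so fast-forward is possible.

Yes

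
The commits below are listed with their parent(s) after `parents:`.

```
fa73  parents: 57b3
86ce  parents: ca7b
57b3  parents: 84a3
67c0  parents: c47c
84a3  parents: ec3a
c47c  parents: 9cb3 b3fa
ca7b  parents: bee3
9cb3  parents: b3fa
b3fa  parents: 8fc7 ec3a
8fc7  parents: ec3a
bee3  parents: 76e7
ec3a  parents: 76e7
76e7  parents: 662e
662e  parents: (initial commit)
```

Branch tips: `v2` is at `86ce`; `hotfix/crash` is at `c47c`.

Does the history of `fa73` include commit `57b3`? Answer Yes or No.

Ancestors of fa73 (commits reachable by following parents): {57b3, 662e, 76e7, 84a3, ec3a, fa73}.
57b3 is in that set, so it is an ancestor of fa73.

Yes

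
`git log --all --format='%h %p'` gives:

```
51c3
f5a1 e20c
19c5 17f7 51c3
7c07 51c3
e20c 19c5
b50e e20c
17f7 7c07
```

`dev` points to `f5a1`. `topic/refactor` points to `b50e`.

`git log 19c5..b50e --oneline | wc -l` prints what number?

2

Reachable from b50e: {17f7, 19c5, 51c3, 7c07, b50e, e20c}.
Reachable from 19c5: {17f7, 19c5, 51c3, 7c07}.
In b50e's history but not 19c5's: {b50e, e20c} — 2 commits.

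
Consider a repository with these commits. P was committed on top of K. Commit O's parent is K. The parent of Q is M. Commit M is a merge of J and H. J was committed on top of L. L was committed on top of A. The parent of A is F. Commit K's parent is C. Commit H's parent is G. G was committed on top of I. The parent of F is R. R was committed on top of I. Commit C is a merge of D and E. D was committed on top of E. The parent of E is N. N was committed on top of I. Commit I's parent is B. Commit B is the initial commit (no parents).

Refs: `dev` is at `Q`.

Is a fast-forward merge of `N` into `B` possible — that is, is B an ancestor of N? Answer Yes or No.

Yes

A fast-forward from B to N is possible iff B is an ancestor of N.
Ancestors of N: {B, I, N}.
B is among them, so fast-forward is possible.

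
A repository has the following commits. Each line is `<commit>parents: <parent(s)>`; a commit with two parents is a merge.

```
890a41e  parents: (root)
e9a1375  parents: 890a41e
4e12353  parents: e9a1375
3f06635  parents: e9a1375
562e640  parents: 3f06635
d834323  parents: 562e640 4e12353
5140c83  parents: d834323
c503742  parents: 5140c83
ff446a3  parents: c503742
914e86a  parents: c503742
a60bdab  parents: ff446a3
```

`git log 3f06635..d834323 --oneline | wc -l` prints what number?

Reachable from d834323: {3f06635, 4e12353, 562e640, 890a41e, d834323, e9a1375}.
Reachable from 3f06635: {3f06635, 890a41e, e9a1375}.
In d834323's history but not 3f06635's: {4e12353, 562e640, d834323} — 3 commits.

3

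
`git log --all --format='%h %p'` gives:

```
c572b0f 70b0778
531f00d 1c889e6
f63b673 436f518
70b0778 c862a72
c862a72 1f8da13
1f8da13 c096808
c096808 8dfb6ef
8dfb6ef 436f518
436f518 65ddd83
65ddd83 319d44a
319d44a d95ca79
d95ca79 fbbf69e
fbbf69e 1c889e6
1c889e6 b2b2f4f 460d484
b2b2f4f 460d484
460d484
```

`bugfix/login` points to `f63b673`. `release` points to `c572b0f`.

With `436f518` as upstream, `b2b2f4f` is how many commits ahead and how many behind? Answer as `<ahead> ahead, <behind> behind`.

Reachable from b2b2f4f: {460d484, b2b2f4f}.
Reachable from 436f518: {1c889e6, 319d44a, 436f518, 460d484, 65ddd83, b2b2f4f, d95ca79, fbbf69e}.
Only in b2b2f4f's history (ahead): {} — 0.
Only in 436f518's history (behind): {1c889e6, 319d44a, 436f518, 65ddd83, d95ca79, fbbf69e} — 6.

0 ahead, 6 behind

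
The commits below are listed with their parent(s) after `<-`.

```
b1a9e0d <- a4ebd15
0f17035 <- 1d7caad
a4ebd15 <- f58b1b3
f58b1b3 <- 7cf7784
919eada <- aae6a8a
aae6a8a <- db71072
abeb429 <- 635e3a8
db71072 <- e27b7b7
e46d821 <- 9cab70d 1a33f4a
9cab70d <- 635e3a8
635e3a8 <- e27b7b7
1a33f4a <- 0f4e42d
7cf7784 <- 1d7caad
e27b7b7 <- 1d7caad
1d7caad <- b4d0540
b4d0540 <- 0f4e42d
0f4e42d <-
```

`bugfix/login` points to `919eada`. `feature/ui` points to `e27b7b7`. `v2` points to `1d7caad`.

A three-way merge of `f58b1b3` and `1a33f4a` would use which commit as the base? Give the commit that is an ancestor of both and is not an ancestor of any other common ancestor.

0f4e42d

Ancestors of f58b1b3: {0f4e42d, 1d7caad, 7cf7784, b4d0540, f58b1b3}.
Ancestors of 1a33f4a: {0f4e42d, 1a33f4a}.
Common ancestors: {0f4e42d}.
The only common ancestor is 0f4e42d, so it is the merge base.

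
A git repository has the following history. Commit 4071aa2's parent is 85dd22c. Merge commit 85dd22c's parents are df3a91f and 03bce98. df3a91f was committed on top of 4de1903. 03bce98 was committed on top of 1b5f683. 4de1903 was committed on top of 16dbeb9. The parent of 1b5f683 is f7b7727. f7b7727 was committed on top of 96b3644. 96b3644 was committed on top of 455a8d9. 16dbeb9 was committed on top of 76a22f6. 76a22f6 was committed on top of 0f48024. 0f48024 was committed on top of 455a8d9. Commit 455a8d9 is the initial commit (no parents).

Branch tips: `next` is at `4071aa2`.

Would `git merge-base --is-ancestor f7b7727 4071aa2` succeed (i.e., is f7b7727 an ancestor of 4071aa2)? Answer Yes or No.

Ancestors of 4071aa2 (commits reachable by following parents): {03bce98, 0f48024, 16dbeb9, 1b5f683, 4071aa2, 455a8d9, 4de1903, 76a22f6, 85dd22c, 96b3644, df3a91f, f7b7727}.
f7b7727 is in that set, so it is an ancestor of 4071aa2.

Yes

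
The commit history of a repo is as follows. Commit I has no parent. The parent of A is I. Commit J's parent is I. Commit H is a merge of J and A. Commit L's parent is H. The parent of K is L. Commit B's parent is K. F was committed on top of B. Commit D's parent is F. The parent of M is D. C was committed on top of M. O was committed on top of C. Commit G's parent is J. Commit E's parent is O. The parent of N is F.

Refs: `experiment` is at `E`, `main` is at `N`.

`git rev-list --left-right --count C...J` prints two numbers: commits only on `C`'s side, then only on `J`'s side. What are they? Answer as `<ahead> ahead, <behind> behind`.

Reachable from C: {A, B, C, D, F, H, I, J, K, L, M}.
Reachable from J: {I, J}.
Only in C's history (ahead): {A, B, C, D, F, H, K, L, M} — 9.
Only in J's history (behind): {} — 0.

9 ahead, 0 behind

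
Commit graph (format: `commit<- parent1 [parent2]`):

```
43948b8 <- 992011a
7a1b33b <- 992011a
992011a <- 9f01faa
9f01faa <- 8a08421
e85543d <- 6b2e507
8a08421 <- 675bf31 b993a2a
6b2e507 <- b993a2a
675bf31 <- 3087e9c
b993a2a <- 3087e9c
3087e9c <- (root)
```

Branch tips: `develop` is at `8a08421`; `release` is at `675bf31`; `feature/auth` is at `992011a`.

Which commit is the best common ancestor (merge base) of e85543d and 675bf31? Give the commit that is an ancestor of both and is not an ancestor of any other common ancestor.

Ancestors of e85543d: {3087e9c, 6b2e507, b993a2a, e85543d}.
Ancestors of 675bf31: {3087e9c, 675bf31}.
Common ancestors: {3087e9c}.
The only common ancestor is 3087e9c, so it is the merge base.

3087e9c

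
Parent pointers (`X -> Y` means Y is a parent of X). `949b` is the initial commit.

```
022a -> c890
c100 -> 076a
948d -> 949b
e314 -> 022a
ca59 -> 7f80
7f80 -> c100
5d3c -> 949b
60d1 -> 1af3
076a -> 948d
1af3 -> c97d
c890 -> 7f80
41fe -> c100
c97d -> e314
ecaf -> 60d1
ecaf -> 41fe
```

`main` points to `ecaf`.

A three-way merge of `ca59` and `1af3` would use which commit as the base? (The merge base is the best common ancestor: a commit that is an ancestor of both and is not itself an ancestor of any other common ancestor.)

7f80

Ancestors of ca59: {076a, 7f80, 948d, 949b, c100, ca59}.
Ancestors of 1af3: {022a, 076a, 1af3, 7f80, 948d, 949b, c100, c890, c97d, e314}.
Common ancestors: {076a, 7f80, 948d, 949b, c100}.
Among these, 7f80 is not an ancestor of any other common ancestor — it is the merge base.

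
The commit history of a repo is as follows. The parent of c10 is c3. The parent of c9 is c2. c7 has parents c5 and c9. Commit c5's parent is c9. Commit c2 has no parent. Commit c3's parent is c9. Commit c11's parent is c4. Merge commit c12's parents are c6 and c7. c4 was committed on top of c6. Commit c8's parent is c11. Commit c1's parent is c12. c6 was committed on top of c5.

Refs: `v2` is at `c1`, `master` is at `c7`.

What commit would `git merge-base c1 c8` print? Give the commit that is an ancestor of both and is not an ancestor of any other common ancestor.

c6

Ancestors of c1: {c1, c12, c2, c5, c6, c7, c9}.
Ancestors of c8: {c11, c2, c4, c5, c6, c8, c9}.
Common ancestors: {c2, c5, c6, c9}.
Among these, c6 is not an ancestor of any other common ancestor — it is the merge base.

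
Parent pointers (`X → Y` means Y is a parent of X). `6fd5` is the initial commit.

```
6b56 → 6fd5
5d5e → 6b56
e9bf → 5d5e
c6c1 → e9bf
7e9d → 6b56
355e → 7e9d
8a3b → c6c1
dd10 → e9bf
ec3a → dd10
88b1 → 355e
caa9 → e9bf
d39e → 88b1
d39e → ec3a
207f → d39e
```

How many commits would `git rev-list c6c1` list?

Walking parent pointers from c6c1: reachable set = {5d5e, 6b56, 6fd5, c6c1, e9bf}.
That is 5 commits.

5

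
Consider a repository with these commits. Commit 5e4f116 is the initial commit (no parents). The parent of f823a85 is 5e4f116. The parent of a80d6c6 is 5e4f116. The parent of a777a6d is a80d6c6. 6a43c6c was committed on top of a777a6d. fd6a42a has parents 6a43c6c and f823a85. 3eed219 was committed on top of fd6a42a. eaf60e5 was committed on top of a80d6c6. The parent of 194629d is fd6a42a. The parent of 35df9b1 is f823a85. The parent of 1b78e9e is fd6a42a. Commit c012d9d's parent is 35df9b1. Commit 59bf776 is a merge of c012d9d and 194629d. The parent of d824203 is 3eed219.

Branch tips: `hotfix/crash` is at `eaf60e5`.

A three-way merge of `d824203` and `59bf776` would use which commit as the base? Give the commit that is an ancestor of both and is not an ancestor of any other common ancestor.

fd6a42a

Ancestors of d824203: {3eed219, 5e4f116, 6a43c6c, a777a6d, a80d6c6, d824203, f823a85, fd6a42a}.
Ancestors of 59bf776: {194629d, 35df9b1, 59bf776, 5e4f116, 6a43c6c, a777a6d, a80d6c6, c012d9d, f823a85, fd6a42a}.
Common ancestors: {5e4f116, 6a43c6c, a777a6d, a80d6c6, f823a85, fd6a42a}.
Among these, fd6a42a is not an ancestor of any other common ancestor — it is the merge base.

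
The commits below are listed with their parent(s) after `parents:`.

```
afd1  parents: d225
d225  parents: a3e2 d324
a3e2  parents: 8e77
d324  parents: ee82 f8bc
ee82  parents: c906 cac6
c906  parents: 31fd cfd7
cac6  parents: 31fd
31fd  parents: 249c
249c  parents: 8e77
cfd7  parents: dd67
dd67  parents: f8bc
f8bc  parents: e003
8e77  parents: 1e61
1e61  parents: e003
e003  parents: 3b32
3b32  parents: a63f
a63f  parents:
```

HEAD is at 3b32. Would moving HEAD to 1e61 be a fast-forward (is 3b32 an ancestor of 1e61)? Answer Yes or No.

A fast-forward from 3b32 to 1e61 is possible iff 3b32 is an ancestor of 1e61.
Ancestors of 1e61: {1e61, 3b32, a63f, e003}.
3b32 is among them, so fast-forward is possible.

Yes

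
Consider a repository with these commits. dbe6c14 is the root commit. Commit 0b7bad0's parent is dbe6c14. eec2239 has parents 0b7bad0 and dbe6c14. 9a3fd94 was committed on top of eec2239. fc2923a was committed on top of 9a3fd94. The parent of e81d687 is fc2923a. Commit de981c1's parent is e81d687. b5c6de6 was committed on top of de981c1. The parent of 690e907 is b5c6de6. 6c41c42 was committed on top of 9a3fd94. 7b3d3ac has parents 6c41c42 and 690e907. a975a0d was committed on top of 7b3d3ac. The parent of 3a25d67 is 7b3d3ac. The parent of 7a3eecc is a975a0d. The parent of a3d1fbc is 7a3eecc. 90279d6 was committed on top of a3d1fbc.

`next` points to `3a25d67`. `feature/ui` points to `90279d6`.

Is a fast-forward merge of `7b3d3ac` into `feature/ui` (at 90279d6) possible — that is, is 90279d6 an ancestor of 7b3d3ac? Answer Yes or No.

No

A fast-forward from 90279d6 to 7b3d3ac is possible iff 90279d6 is an ancestor of 7b3d3ac.
Ancestors of 7b3d3ac: {0b7bad0, 690e907, 6c41c42, 7b3d3ac, 9a3fd94, b5c6de6, dbe6c14, de981c1, e81d687, eec2239, fc2923a}.
90279d6 is not among them, so fast-forward is not possible.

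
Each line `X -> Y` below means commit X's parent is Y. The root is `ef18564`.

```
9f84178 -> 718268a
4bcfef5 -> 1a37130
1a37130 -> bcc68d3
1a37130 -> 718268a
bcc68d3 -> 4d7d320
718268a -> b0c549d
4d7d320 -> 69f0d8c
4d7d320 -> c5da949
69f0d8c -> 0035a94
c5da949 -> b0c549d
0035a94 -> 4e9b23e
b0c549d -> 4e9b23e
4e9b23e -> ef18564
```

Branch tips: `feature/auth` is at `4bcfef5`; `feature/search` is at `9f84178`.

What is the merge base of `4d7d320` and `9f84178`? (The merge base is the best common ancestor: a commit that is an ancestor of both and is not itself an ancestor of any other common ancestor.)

Ancestors of 4d7d320: {0035a94, 4d7d320, 4e9b23e, 69f0d8c, b0c549d, c5da949, ef18564}.
Ancestors of 9f84178: {4e9b23e, 718268a, 9f84178, b0c549d, ef18564}.
Common ancestors: {4e9b23e, b0c549d, ef18564}.
Among these, b0c549d is not an ancestor of any other common ancestor — it is the merge base.

b0c549d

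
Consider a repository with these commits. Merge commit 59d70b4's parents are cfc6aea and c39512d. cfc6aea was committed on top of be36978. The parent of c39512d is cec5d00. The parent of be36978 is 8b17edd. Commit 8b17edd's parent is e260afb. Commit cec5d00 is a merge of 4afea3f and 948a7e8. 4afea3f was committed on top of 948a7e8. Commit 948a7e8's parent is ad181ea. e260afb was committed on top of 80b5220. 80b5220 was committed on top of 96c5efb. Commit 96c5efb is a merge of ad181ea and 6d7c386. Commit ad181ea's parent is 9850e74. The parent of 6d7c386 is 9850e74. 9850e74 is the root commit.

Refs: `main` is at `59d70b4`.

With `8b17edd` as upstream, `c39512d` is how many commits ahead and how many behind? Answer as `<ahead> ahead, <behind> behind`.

Reachable from c39512d: {4afea3f, 948a7e8, 9850e74, ad181ea, c39512d, cec5d00}.
Reachable from 8b17edd: {6d7c386, 80b5220, 8b17edd, 96c5efb, 9850e74, ad181ea, e260afb}.
Only in c39512d's history (ahead): {4afea3f, 948a7e8, c39512d, cec5d00} — 4.
Only in 8b17edd's history (behind): {6d7c386, 80b5220, 8b17edd, 96c5efb, e260afb} — 5.

4 ahead, 5 behind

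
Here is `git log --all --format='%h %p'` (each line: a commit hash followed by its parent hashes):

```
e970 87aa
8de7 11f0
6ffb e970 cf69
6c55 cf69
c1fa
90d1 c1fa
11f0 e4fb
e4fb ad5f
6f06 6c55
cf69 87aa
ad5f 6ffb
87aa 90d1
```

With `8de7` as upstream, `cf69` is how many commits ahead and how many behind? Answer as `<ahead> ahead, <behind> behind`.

Reachable from cf69: {87aa, 90d1, c1fa, cf69}.
Reachable from 8de7: {11f0, 6ffb, 87aa, 8de7, 90d1, ad5f, c1fa, cf69, e4fb, e970}.
Only in cf69's history (ahead): {} — 0.
Only in 8de7's history (behind): {11f0, 6ffb, 8de7, ad5f, e4fb, e970} — 6.

0 ahead, 6 behind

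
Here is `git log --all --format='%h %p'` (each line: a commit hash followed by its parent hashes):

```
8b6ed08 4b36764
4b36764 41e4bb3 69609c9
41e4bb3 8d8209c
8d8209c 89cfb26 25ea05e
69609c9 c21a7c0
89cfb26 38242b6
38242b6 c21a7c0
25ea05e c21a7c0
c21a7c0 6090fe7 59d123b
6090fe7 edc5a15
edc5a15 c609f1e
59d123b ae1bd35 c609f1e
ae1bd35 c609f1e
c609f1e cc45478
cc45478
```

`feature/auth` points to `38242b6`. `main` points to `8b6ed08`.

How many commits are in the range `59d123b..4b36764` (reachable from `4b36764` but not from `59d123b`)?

10

Reachable from 4b36764: {25ea05e, 38242b6, 41e4bb3, 4b36764, 59d123b, 6090fe7, 69609c9, 89cfb26, 8d8209c, ae1bd35, c21a7c0, c609f1e, cc45478, edc5a15}.
Reachable from 59d123b: {59d123b, ae1bd35, c609f1e, cc45478}.
In 4b36764's history but not 59d123b's: {25ea05e, 38242b6, 41e4bb3, 4b36764, 6090fe7, 69609c9, 89cfb26, 8d8209c, c21a7c0, edc5a15} — 10 commits.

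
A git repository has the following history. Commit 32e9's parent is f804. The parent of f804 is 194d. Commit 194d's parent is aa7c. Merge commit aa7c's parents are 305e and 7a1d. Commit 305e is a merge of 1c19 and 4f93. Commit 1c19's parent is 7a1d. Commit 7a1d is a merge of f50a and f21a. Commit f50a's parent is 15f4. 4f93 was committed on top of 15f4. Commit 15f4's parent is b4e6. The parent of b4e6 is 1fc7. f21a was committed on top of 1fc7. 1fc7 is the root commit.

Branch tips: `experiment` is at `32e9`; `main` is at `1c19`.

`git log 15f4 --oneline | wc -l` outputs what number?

Walking parent pointers from 15f4: reachable set = {15f4, 1fc7, b4e6}.
That is 3 commits.

3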